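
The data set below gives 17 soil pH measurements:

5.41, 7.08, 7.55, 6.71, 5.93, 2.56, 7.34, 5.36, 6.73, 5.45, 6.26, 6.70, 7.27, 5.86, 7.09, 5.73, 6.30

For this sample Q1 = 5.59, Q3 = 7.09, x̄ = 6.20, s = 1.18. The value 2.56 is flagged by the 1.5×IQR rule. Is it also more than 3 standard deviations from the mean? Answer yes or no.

z = (2.56 − 6.20) / 1.18 = -3.08.
|z| = 3.08 > 3.

yes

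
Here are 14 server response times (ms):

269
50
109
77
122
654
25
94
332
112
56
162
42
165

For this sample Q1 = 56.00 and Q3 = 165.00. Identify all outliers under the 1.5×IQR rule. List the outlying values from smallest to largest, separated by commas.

IQR = Q3 − Q1 = 165.00 − 56.00 = 109.00.
Lower fence = Q1 − 1.5·IQR = 56.00 − 163.50 = -107.50.
Upper fence = Q3 + 1.5·IQR = 165.00 + 163.50 = 328.50.
332 > 328.50 → outlier.
654 > 328.50 → outlier.
All remaining values lie within [-107.50, 328.50].

332, 654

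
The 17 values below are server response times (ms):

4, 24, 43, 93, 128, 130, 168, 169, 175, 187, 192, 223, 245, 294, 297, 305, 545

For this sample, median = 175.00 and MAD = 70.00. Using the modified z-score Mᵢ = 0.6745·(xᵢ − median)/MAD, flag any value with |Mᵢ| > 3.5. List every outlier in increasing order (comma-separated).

|Mᵢ| > 3.5 ⇔ |xᵢ − 175.00| > 3.5·70.00/0.6745 = 363.23.
So outliers lie outside [-188.23, 538.23].
545: M = 3.57 → outlier.

545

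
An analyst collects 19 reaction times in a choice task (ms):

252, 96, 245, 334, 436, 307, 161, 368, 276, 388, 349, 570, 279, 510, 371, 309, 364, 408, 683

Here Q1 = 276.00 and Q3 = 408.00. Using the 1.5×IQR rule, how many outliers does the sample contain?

1

IQR = 132.00; fences at 276.00 − 198.00 = 78.00 and 408.00 + 198.00 = 606.00.
Outside the cutoffs: 683.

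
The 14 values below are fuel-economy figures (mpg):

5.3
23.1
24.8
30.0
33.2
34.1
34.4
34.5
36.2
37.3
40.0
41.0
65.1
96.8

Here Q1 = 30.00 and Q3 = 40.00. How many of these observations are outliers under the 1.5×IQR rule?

IQR = 10.00; fences at 30.00 − 15.00 = 15.00 and 40.00 + 15.00 = 55.00.
Outside the cutoffs: 5.3, 65.1, 96.8.

3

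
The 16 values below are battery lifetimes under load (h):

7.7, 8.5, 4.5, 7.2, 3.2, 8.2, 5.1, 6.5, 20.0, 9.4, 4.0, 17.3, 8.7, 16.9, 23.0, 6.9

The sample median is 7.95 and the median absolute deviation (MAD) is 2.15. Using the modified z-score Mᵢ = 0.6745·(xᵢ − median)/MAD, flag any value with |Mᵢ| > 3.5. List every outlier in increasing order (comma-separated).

20.0, 23.0

|Mᵢ| > 3.5 ⇔ |xᵢ − 7.95| > 3.5·2.15/0.6745 = 11.16.
So outliers lie outside [-3.21, 19.11].
20.0: M = 3.78 → outlier.
23.0: M = 4.72 → outlier.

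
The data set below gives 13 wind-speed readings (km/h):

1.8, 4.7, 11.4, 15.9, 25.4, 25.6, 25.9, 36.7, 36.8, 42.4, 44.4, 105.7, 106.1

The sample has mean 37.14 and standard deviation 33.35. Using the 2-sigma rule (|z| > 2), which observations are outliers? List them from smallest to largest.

105.7, 106.1

Cutoffs at x̄ ± 2s: 37.14 ± 2·33.35 = [-29.56, 103.84].
105.7: z = 2.06, |z| > 2 → outlier.
106.1: z = 2.07, |z| > 2 → outlier.
Every other value lies within [-29.56, 103.84].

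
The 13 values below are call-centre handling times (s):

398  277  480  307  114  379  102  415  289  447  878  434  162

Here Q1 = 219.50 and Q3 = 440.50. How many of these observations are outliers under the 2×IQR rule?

IQR = 221.00; fences at 219.50 − 442.00 = -222.50 and 440.50 + 442.00 = 882.50.
Every value lies within the cutoffs.

0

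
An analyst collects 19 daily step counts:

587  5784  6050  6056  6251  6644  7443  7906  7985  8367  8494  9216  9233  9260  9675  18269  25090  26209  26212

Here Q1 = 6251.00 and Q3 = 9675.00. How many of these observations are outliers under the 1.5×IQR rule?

IQR = 3424.00; fences at 6251.00 − 5136.00 = 1115.00 and 9675.00 + 5136.00 = 14811.00.
Outside the cutoffs: 587, 18269, 25090, 26209, 26212.

5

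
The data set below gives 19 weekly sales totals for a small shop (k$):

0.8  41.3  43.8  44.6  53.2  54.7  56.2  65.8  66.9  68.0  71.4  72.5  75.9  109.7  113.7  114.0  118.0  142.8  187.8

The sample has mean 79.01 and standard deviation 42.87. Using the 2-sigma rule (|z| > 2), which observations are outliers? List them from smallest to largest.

Cutoffs at x̄ ± 2s: 79.01 ± 2·42.87 = [-6.73, 164.75].
187.8: z = 2.54, |z| > 2 → outlier.
Every other value lies within [-6.73, 164.75].

187.8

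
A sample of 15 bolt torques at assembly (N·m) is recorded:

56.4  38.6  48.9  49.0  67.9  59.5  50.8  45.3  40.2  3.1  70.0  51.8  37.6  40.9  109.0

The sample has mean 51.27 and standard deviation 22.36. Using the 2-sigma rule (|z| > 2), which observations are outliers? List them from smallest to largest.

Cutoffs at x̄ ± 2s: 51.27 ± 2·22.36 = [6.55, 95.99].
3.1: z = -2.15, |z| > 2 → outlier.
109.0: z = 2.58, |z| > 2 → outlier.
Every other value lies within [6.55, 95.99].

3.1, 109.0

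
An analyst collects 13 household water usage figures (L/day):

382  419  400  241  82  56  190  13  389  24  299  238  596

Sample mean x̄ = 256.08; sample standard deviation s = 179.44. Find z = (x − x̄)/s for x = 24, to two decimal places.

z = (24 − 256.08) / 179.44 = -1.29.

-1.29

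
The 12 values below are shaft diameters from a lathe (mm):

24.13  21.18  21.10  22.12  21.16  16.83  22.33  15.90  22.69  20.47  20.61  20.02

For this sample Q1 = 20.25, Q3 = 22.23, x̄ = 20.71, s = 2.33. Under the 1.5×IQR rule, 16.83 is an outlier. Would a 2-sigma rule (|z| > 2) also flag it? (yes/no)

z = (16.83 − 20.71) / 2.33 = -1.67.
|z| = 1.67 ≤ 2.

no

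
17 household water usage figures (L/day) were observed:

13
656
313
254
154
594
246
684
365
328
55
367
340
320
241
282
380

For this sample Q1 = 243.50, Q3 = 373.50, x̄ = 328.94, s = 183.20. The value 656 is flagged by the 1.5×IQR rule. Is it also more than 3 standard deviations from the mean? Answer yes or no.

z = (656 − 328.94) / 183.20 = 1.79.
|z| = 1.79 ≤ 3.

no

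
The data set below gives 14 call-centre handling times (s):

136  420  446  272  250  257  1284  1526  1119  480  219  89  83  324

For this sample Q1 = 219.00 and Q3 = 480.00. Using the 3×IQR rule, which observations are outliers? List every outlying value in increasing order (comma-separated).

IQR = Q3 − Q1 = 480.00 − 219.00 = 261.00.
Lower fence = Q1 − 3·IQR = 219.00 − 783.00 = -564.00.
Upper fence = Q3 + 3·IQR = 480.00 + 783.00 = 1263.00.
1284 > 1263.00 → outlier.
1526 > 1263.00 → outlier.
All remaining values lie within [-564.00, 1263.00].

1284, 1526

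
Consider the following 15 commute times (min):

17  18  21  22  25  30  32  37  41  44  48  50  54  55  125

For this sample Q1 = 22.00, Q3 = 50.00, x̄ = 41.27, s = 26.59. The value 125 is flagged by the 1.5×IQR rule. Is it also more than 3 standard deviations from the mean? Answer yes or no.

yes

z = (125 − 41.27) / 26.59 = 3.15.
|z| = 3.15 > 3.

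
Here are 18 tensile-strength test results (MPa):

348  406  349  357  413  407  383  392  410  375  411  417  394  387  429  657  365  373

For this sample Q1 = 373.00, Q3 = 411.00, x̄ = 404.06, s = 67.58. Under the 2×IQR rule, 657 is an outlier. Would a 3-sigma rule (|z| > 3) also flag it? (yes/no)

z = (657 − 404.06) / 67.58 = 3.74.
|z| = 3.74 > 3.

yes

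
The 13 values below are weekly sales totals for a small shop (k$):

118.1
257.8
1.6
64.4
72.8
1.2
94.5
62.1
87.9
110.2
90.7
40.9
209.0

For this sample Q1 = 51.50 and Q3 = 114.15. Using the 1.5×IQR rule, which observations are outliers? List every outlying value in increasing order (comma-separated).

209.0, 257.8

IQR = Q3 − Q1 = 114.15 − 51.50 = 62.65.
Lower fence = Q1 − 1.5·IQR = 51.50 − 93.975 = -42.475.
Upper fence = Q3 + 1.5·IQR = 114.15 + 93.975 = 208.125.
209.0 > 208.125 → outlier.
257.8 > 208.125 → outlier.
All remaining values lie within [-42.475, 208.125].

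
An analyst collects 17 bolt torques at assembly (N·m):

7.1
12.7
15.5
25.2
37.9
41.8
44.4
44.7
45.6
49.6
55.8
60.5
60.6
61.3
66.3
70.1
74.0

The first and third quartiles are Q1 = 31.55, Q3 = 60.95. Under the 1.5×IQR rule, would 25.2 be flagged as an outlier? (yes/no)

IQR = Q3 − Q1 = 60.95 − 31.55 = 29.40.
Lower fence = Q1 − 1.5·IQR = 31.55 − 44.10 = -12.55.
Upper fence = Q3 + 1.5·IQR = 60.95 + 44.10 = 105.05.
25.2 lies within [-12.55, 105.05].

no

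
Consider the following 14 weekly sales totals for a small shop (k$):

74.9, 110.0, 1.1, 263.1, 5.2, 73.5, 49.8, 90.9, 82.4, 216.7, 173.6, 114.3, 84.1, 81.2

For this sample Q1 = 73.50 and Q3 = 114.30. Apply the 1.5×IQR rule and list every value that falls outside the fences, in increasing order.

IQR = Q3 − Q1 = 114.30 − 73.50 = 40.80.
Lower fence = Q1 − 1.5·IQR = 73.50 − 61.20 = 12.30.
Upper fence = Q3 + 1.5·IQR = 114.30 + 61.20 = 175.50.
1.1 < 12.30 → outlier.
5.2 < 12.30 → outlier.
216.7 > 175.50 → outlier.
263.1 > 175.50 → outlier.
All remaining values lie within [12.30, 175.50].

1.1, 5.2, 216.7, 263.1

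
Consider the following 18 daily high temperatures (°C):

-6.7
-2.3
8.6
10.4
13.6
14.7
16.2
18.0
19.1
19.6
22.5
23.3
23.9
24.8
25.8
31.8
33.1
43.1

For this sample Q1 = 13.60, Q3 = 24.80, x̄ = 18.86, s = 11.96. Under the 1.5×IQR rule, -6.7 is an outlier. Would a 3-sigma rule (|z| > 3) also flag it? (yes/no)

z = (-6.7 − 18.86) / 11.96 = -2.14.
|z| = 2.14 ≤ 3.

no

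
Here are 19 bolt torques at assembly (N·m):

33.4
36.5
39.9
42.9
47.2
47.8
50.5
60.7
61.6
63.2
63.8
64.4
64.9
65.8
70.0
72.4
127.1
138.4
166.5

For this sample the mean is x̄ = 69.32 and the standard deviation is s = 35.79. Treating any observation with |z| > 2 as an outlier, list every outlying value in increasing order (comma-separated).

166.5

Cutoffs at x̄ ± 2s: 69.32 ± 2·35.79 = [-2.26, 140.90].
166.5: z = 2.72, |z| > 2 → outlier.
Every other value lies within [-2.26, 140.90].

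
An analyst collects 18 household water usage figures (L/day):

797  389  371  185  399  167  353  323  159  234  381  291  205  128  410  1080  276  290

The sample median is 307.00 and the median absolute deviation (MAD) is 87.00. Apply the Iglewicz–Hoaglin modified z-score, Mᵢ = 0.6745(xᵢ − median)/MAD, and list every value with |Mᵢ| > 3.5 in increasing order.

|Mᵢ| > 3.5 ⇔ |xᵢ − 307.00| > 3.5·87.00/0.6745 = 451.45.
So outliers lie outside [-144.45, 758.45].
797: M = 3.80 → outlier.
1080: M = 5.99 → outlier.

797, 1080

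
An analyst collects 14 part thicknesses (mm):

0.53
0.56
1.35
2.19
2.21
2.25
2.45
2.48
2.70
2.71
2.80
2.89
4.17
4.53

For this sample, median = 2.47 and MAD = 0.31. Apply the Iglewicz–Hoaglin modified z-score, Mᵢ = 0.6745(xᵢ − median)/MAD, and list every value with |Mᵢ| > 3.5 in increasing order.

0.53, 0.56, 4.17, 4.53

|Mᵢ| > 3.5 ⇔ |xᵢ − 2.47| > 3.5·0.31/0.6745 = 1.61.
So outliers lie outside [0.86, 4.08].
0.53: M = -4.22 → outlier.
0.56: M = -4.16 → outlier.
4.17: M = 3.70 → outlier.
4.53: M = 4.48 → outlier.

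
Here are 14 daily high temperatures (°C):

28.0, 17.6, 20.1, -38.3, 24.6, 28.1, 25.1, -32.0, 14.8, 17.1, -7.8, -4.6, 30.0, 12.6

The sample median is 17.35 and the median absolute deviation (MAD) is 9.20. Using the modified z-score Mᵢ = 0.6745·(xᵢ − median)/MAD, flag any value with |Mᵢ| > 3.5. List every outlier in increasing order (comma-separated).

-38.3, -32.0

|Mᵢ| > 3.5 ⇔ |xᵢ − 17.35| > 3.5·9.20/0.6745 = 47.74.
So outliers lie outside [-30.39, 65.09].
-38.3: M = -4.08 → outlier.
-32.0: M = -3.62 → outlier.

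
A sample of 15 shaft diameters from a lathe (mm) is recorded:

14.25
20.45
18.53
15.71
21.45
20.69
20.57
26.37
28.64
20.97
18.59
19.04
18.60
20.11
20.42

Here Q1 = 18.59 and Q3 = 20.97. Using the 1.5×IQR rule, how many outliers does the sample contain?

IQR = 2.38; fences at 18.59 − 3.57 = 15.02 and 20.97 + 3.57 = 24.54.
Outside the cutoffs: 14.25, 26.37, 28.64.

3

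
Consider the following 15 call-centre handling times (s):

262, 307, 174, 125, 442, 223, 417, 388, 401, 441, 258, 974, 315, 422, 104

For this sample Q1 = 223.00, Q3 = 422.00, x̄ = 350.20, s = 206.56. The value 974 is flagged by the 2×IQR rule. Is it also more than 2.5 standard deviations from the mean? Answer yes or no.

z = (974 − 350.20) / 206.56 = 3.02.
|z| = 3.02 > 2.5.

yes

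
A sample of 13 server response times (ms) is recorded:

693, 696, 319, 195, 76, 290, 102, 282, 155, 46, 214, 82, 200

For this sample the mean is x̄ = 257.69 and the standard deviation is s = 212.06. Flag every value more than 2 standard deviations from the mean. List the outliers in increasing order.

Cutoffs at x̄ ± 2s: 257.69 ± 2·212.06 = [-166.43, 681.81].
693: z = 2.05, |z| > 2 → outlier.
696: z = 2.07, |z| > 2 → outlier.
Every other value lies within [-166.43, 681.81].

693, 696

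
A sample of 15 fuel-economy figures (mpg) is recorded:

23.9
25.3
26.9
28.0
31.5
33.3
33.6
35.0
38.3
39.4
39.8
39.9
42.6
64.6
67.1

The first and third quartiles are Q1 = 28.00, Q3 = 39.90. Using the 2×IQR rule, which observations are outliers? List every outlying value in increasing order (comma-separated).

64.6, 67.1

IQR = Q3 − Q1 = 39.90 − 28.00 = 11.90.
Lower fence = Q1 − 2·IQR = 28.00 − 23.80 = 4.20.
Upper fence = Q3 + 2·IQR = 39.90 + 23.80 = 63.70.
64.6 > 63.70 → outlier.
67.1 > 63.70 → outlier.
All remaining values lie within [4.20, 63.70].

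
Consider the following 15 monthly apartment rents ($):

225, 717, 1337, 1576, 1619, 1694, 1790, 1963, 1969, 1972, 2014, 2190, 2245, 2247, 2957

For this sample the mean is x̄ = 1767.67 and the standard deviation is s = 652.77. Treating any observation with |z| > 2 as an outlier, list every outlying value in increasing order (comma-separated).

225

Cutoffs at x̄ ± 2s: 1767.67 ± 2·652.77 = [462.13, 3073.21].
225: z = -2.36, |z| > 2 → outlier.
Every other value lies within [462.13, 3073.21].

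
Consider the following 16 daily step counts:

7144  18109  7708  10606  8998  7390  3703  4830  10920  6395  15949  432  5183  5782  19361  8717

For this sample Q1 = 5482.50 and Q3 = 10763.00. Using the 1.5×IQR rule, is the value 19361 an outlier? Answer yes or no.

IQR = Q3 − Q1 = 10763.00 − 5482.50 = 5280.50.
Lower fence = Q1 − 1.5·IQR = 5482.50 − 7920.75 = -2438.25.
Upper fence = Q3 + 1.5·IQR = 10763.00 + 7920.75 = 18683.75.
19361 lies above the upper fence.

yes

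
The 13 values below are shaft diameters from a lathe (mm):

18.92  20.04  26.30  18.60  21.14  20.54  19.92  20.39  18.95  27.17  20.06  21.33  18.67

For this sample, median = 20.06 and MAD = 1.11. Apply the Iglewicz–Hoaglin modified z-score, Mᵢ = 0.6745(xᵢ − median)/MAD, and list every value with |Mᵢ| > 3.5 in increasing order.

26.30, 27.17

|Mᵢ| > 3.5 ⇔ |xᵢ − 20.06| > 3.5·1.11/0.6745 = 5.76.
So outliers lie outside [14.30, 25.82].
26.30: M = 3.79 → outlier.
27.17: M = 4.32 → outlier.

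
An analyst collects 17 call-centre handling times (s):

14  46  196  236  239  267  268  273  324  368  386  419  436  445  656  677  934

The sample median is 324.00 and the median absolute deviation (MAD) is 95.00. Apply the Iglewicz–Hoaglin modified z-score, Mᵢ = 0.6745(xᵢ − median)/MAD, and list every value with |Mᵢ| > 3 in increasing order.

934

|Mᵢ| > 3 ⇔ |xᵢ − 324.00| > 3·95.00/0.6745 = 422.54.
So outliers lie outside [-98.54, 746.54].
934: M = 4.33 → outlier.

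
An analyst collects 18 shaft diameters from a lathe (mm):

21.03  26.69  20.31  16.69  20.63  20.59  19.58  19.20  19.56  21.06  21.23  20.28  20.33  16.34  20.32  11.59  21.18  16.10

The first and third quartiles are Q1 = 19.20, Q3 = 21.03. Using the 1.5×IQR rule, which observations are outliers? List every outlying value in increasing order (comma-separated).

11.59, 16.10, 16.34, 26.69

IQR = Q3 − Q1 = 21.03 − 19.20 = 1.83.
Lower fence = Q1 − 1.5·IQR = 19.20 − 2.745 = 16.455.
Upper fence = Q3 + 1.5·IQR = 21.03 + 2.745 = 23.775.
11.59 < 16.455 → outlier.
16.10 < 16.455 → outlier.
16.34 < 16.455 → outlier.
26.69 > 23.775 → outlier.
All remaining values lie within [16.455, 23.775].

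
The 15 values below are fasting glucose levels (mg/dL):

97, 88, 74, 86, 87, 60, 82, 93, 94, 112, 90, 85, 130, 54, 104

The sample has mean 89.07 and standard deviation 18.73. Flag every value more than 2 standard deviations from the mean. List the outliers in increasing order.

Cutoffs at x̄ ± 2s: 89.07 ± 2·18.73 = [51.61, 126.53].
130: z = 2.19, |z| > 2 → outlier.
Every other value lies within [51.61, 126.53].

130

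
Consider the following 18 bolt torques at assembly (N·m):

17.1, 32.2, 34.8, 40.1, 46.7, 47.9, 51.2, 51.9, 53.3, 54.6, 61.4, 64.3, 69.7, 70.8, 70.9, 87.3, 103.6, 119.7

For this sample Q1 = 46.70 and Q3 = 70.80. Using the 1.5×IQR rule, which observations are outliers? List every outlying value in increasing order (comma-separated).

119.7

IQR = Q3 − Q1 = 70.80 − 46.70 = 24.10.
Lower fence = Q1 − 1.5·IQR = 46.70 − 36.15 = 10.55.
Upper fence = Q3 + 1.5·IQR = 70.80 + 36.15 = 106.95.
119.7 > 106.95 → outlier.
All remaining values lie within [10.55, 106.95].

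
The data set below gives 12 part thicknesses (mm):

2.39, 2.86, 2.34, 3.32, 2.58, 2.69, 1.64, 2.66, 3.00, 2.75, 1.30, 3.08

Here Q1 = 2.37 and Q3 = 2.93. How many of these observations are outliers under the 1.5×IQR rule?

1

IQR = 0.56; fences at 2.37 − 0.84 = 1.53 and 2.93 + 0.84 = 3.77.
Outside the cutoffs: 1.30.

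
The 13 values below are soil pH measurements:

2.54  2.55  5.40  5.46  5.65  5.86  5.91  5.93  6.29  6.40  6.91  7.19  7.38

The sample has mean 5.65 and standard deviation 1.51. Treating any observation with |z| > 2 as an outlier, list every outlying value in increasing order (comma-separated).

Cutoffs at x̄ ± 2s: 5.65 ± 2·1.51 = [2.63, 8.67].
2.54: z = -2.06, |z| > 2 → outlier.
2.55: z = -2.05, |z| > 2 → outlier.
Every other value lies within [2.63, 8.67].

2.54, 2.55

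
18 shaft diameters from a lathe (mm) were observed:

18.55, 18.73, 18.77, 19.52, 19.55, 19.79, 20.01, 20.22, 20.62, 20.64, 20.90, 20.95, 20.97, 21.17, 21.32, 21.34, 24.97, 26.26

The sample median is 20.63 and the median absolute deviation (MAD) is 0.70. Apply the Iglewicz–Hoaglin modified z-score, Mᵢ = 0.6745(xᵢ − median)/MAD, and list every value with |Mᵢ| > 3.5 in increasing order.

|Mᵢ| > 3.5 ⇔ |xᵢ − 20.63| > 3.5·0.70/0.6745 = 3.63.
So outliers lie outside [17.00, 24.26].
24.97: M = 4.18 → outlier.
26.26: M = 5.42 → outlier.

24.97, 26.26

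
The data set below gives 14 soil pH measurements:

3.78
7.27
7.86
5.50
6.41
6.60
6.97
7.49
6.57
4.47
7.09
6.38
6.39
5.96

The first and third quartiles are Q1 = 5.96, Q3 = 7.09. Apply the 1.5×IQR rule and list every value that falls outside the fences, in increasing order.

IQR = Q3 − Q1 = 7.09 − 5.96 = 1.13.
Lower fence = Q1 − 1.5·IQR = 5.96 − 1.695 = 4.265.
Upper fence = Q3 + 1.5·IQR = 7.09 + 1.695 = 8.785.
3.78 < 4.265 → outlier.
All remaining values lie within [4.265, 8.785].

3.78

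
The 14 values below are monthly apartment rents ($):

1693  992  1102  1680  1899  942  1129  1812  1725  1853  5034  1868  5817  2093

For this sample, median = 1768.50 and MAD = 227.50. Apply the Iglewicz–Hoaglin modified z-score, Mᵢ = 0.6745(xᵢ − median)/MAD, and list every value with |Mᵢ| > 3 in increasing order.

5034, 5817

|Mᵢ| > 3 ⇔ |xᵢ − 1768.50| > 3·227.50/0.6745 = 1011.86.
So outliers lie outside [756.64, 2780.36].
5034: M = 9.68 → outlier.
5817: M = 12.00 → outlier.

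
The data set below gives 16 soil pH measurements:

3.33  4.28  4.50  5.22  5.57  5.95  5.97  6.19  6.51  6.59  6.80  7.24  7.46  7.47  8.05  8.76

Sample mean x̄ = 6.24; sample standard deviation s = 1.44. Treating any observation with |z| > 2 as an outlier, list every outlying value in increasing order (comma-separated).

Cutoffs at x̄ ± 2s: 6.24 ± 2·1.44 = [3.36, 9.12].
3.33: z = -2.02, |z| > 2 → outlier.
Every other value lies within [3.36, 9.12].

3.33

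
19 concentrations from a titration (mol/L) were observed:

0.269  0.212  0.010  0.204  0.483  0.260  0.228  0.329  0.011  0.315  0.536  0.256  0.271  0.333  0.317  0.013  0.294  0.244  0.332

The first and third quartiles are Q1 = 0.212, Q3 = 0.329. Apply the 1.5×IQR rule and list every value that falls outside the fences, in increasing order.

0.010, 0.011, 0.013, 0.536

IQR = Q3 − Q1 = 0.329 − 0.212 = 0.117.
Lower fence = Q1 − 1.5·IQR = 0.212 − 0.1755 = 0.0365.
Upper fence = Q3 + 1.5·IQR = 0.329 + 0.1755 = 0.5045.
0.010 < 0.0365 → outlier.
0.011 < 0.0365 → outlier.
0.013 < 0.0365 → outlier.
0.536 > 0.5045 → outlier.
All remaining values lie within [0.0365, 0.5045].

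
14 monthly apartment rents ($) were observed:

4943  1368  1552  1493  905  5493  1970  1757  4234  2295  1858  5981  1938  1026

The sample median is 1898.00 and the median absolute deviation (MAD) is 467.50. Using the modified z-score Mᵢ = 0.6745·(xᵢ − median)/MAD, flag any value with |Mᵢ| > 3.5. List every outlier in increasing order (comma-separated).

4943, 5493, 5981

|Mᵢ| > 3.5 ⇔ |xᵢ − 1898.00| > 3.5·467.50/0.6745 = 2425.87.
So outliers lie outside [-527.87, 4323.87].
4943: M = 4.39 → outlier.
5493: M = 5.19 → outlier.
5981: M = 5.89 → outlier.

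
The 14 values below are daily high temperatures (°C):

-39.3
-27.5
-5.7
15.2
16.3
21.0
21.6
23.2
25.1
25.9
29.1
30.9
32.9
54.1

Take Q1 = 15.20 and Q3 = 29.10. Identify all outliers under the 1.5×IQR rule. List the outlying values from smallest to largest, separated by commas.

-39.3, -27.5, -5.7, 54.1

IQR = Q3 − Q1 = 29.10 − 15.20 = 13.90.
Lower fence = Q1 − 1.5·IQR = 15.20 − 20.85 = -5.65.
Upper fence = Q3 + 1.5·IQR = 29.10 + 20.85 = 49.95.
-39.3 < -5.65 → outlier.
-27.5 < -5.65 → outlier.
-5.7 < -5.65 → outlier.
54.1 > 49.95 → outlier.
All remaining values lie within [-5.65, 49.95].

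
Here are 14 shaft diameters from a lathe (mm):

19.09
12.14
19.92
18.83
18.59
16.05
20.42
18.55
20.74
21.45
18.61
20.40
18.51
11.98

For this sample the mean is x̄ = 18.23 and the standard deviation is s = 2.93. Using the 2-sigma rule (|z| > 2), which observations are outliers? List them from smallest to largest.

Cutoffs at x̄ ± 2s: 18.23 ± 2·2.93 = [12.37, 24.09].
11.98: z = -2.13, |z| > 2 → outlier.
12.14: z = -2.08, |z| > 2 → outlier.
Every other value lies within [12.37, 24.09].

11.98, 12.14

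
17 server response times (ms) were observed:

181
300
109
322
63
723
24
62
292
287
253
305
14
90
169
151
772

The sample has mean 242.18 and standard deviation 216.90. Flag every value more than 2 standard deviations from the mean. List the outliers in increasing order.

Cutoffs at x̄ ± 2s: 242.18 ± 2·216.90 = [-191.62, 675.98].
723: z = 2.22, |z| > 2 → outlier.
772: z = 2.44, |z| > 2 → outlier.
Every other value lies within [-191.62, 675.98].

723, 772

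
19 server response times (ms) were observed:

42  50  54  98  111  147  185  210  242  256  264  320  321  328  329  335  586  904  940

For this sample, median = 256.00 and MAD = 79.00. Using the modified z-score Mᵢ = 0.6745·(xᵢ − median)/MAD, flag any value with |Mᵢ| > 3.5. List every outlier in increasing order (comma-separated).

904, 940

|Mᵢ| > 3.5 ⇔ |xᵢ − 256.00| > 3.5·79.00/0.6745 = 409.93.
So outliers lie outside [-153.93, 665.93].
904: M = 5.53 → outlier.
940: M = 5.84 → outlier.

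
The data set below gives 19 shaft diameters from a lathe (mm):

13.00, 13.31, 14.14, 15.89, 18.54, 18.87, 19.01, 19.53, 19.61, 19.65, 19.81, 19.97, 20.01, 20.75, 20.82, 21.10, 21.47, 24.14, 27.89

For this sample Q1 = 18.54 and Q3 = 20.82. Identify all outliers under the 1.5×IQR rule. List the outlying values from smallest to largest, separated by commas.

13.00, 13.31, 14.14, 27.89

IQR = Q3 − Q1 = 20.82 − 18.54 = 2.28.
Lower fence = Q1 − 1.5·IQR = 18.54 − 3.42 = 15.12.
Upper fence = Q3 + 1.5·IQR = 20.82 + 3.42 = 24.24.
13.00 < 15.12 → outlier.
13.31 < 15.12 → outlier.
14.14 < 15.12 → outlier.
27.89 > 24.24 → outlier.
All remaining values lie within [15.12, 24.24].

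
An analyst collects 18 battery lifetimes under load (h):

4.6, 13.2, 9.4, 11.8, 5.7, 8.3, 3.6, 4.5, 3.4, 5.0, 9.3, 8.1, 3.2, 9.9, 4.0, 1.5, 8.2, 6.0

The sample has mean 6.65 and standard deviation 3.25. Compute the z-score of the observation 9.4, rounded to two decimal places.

0.85

z = (9.4 − 6.65) / 3.25 = 0.85.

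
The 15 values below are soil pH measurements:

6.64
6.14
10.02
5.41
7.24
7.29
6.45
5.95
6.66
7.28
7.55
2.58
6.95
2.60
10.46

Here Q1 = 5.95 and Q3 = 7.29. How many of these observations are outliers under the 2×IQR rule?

IQR = 1.34; fences at 5.95 − 2.68 = 3.27 and 7.29 + 2.68 = 9.97.
Outside the cutoffs: 2.58, 2.60, 10.02, 10.46.

4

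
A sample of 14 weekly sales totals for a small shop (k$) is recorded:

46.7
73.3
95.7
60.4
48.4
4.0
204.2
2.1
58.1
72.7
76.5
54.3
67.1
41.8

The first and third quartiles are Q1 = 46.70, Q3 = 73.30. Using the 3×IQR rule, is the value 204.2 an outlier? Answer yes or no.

yes

IQR = Q3 − Q1 = 73.30 − 46.70 = 26.60.
Lower fence = Q1 − 3·IQR = 46.70 − 79.80 = -33.10.
Upper fence = Q3 + 3·IQR = 73.30 + 79.80 = 153.10.
204.2 lies above the upper fence.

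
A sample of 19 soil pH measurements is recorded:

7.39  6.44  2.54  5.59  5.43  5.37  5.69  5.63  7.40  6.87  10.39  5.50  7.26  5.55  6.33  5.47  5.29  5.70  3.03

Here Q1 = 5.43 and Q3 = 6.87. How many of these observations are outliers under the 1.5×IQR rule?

3

IQR = 1.44; fences at 5.43 − 2.16 = 3.27 and 6.87 + 2.16 = 9.03.
Outside the cutoffs: 2.54, 3.03, 10.39.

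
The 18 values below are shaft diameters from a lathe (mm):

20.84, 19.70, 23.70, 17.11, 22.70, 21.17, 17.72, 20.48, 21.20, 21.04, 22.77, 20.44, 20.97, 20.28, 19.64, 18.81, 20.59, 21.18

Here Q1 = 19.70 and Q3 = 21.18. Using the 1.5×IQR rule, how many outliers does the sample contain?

IQR = 1.48; fences at 19.70 − 2.22 = 17.48 and 21.18 + 2.22 = 23.40.
Outside the cutoffs: 17.11, 23.70.

2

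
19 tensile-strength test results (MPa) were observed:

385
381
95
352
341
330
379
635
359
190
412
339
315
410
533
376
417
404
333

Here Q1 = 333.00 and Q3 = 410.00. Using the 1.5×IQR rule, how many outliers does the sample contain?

IQR = 77.00; fences at 333.00 − 115.50 = 217.50 and 410.00 + 115.50 = 525.50.
Outside the cutoffs: 95, 190, 533, 635.

4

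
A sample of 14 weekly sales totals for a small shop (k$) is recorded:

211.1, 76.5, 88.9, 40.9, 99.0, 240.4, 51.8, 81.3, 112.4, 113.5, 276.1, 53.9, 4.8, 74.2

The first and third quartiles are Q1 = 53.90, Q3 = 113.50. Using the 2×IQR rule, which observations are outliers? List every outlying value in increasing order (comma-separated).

IQR = Q3 − Q1 = 113.50 − 53.90 = 59.60.
Lower fence = Q1 − 2·IQR = 53.90 − 119.20 = -65.30.
Upper fence = Q3 + 2·IQR = 113.50 + 119.20 = 232.70.
240.4 > 232.70 → outlier.
276.1 > 232.70 → outlier.
All remaining values lie within [-65.30, 232.70].

240.4, 276.1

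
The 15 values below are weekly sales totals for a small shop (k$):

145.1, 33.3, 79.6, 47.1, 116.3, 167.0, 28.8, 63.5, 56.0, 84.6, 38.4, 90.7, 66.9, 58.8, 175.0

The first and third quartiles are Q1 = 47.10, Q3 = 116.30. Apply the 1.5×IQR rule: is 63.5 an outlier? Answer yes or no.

no

IQR = Q3 − Q1 = 116.30 − 47.10 = 69.20.
Lower fence = Q1 − 1.5·IQR = 47.10 − 103.80 = -56.70.
Upper fence = Q3 + 1.5·IQR = 116.30 + 103.80 = 220.10.
63.5 lies within [-56.70, 220.10].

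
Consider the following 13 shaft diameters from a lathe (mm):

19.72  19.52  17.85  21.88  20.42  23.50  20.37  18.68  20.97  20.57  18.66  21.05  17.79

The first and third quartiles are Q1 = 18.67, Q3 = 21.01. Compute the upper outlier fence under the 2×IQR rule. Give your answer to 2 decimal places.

25.69

IQR = Q3 − Q1 = 21.01 − 18.67 = 2.34.
Lower fence = Q1 − 2·IQR = 18.67 − 4.68 = 13.99.
Upper fence = Q3 + 2·IQR = 21.01 + 4.68 = 25.69.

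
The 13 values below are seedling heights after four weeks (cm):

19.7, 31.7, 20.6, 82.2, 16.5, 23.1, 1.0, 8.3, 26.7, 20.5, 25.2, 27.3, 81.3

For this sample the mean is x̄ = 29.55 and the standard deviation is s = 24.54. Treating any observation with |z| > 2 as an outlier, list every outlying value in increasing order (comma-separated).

Cutoffs at x̄ ± 2s: 29.55 ± 2·24.54 = [-19.53, 78.63].
81.3: z = 2.11, |z| > 2 → outlier.
82.2: z = 2.15, |z| > 2 → outlier.
Every other value lies within [-19.53, 78.63].

81.3, 82.2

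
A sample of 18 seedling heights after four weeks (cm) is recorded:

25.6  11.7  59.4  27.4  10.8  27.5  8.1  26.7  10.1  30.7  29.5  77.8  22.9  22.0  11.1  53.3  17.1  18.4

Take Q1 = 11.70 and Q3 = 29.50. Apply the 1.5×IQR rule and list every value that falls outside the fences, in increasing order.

59.4, 77.8

IQR = Q3 − Q1 = 29.50 − 11.70 = 17.80.
Lower fence = Q1 − 1.5·IQR = 11.70 − 26.70 = -15.00.
Upper fence = Q3 + 1.5·IQR = 29.50 + 26.70 = 56.20.
59.4 > 56.20 → outlier.
77.8 > 56.20 → outlier.
All remaining values lie within [-15.00, 56.20].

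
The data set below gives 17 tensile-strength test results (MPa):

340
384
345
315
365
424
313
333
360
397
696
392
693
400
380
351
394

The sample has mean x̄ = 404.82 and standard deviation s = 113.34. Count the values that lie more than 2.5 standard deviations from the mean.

Cutoffs: x̄ ± 2.5s = [121.47, 688.17].
Outside the cutoffs: 693, 696.

2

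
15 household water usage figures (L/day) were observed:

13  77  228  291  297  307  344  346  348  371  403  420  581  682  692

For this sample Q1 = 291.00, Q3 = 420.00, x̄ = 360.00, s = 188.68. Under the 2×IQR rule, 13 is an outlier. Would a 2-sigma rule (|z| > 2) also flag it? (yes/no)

no

z = (13 − 360.00) / 188.68 = -1.84.
|z| = 1.84 ≤ 2.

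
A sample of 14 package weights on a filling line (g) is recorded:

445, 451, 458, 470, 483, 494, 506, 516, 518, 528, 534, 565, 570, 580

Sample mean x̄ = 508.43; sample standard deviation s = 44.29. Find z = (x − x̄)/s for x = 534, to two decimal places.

z = (534 − 508.43) / 44.29 = 0.58.

0.58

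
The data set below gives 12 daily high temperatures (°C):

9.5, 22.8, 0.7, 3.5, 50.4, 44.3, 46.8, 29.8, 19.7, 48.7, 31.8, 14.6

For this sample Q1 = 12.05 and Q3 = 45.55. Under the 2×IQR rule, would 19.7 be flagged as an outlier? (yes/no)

no

IQR = Q3 − Q1 = 45.55 − 12.05 = 33.50.
Lower fence = Q1 − 2·IQR = 12.05 − 67.00 = -54.95.
Upper fence = Q3 + 2·IQR = 45.55 + 67.00 = 112.55.
19.7 lies within [-54.95, 112.55].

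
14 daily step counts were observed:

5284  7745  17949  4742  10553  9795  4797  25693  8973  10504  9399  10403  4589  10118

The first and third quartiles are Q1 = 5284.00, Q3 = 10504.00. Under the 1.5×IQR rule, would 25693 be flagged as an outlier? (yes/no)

IQR = Q3 − Q1 = 10504.00 − 5284.00 = 5220.00.
Lower fence = Q1 − 1.5·IQR = 5284.00 − 7830.00 = -2546.00.
Upper fence = Q3 + 1.5·IQR = 10504.00 + 7830.00 = 18334.00.
25693 lies above the upper fence.

yes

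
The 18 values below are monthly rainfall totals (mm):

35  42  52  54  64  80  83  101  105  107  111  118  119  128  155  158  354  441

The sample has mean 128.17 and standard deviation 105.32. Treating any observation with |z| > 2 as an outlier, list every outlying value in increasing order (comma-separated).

Cutoffs at x̄ ± 2s: 128.17 ± 2·105.32 = [-82.47, 338.81].
354: z = 2.14, |z| > 2 → outlier.
441: z = 2.97, |z| > 2 → outlier.
Every other value lies within [-82.47, 338.81].

354, 441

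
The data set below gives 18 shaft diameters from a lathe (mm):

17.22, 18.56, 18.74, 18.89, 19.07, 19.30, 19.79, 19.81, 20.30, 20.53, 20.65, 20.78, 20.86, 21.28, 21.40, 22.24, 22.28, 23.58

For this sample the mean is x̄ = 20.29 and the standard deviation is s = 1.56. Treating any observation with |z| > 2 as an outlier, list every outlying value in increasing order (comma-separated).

23.58

Cutoffs at x̄ ± 2s: 20.29 ± 2·1.56 = [17.17, 23.41].
23.58: z = 2.11, |z| > 2 → outlier.
Every other value lies within [17.17, 23.41].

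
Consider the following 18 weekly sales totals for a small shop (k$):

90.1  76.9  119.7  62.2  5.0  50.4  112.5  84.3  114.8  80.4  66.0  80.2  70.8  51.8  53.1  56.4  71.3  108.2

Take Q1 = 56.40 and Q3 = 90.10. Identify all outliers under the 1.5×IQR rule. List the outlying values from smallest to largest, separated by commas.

5.0

IQR = Q3 − Q1 = 90.10 − 56.40 = 33.70.
Lower fence = Q1 − 1.5·IQR = 56.40 − 50.55 = 5.85.
Upper fence = Q3 + 1.5·IQR = 90.10 + 50.55 = 140.65.
5.0 < 5.85 → outlier.
All remaining values lie within [5.85, 140.65].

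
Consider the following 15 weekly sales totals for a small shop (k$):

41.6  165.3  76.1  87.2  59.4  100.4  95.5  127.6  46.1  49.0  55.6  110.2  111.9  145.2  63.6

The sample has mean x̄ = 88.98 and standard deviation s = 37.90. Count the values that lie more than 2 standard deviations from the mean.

Cutoffs: x̄ ± 2s = [13.18, 164.78].
Outside the cutoffs: 165.3.

1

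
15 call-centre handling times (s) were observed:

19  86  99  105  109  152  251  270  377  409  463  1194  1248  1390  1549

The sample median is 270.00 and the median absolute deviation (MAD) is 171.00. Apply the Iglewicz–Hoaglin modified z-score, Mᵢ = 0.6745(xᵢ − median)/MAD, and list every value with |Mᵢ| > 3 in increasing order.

|Mᵢ| > 3 ⇔ |xᵢ − 270.00| > 3·171.00/0.6745 = 760.56.
So outliers lie outside [-490.56, 1030.56].
1194: M = 3.64 → outlier.
1248: M = 3.86 → outlier.
1390: M = 4.42 → outlier.
1549: M = 5.04 → outlier.

1194, 1248, 1390, 1549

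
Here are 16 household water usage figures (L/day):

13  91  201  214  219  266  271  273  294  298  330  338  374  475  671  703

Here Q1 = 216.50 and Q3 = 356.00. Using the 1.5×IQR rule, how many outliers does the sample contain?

2

IQR = 139.50; fences at 216.50 − 209.25 = 7.25 and 356.00 + 209.25 = 565.25.
Outside the cutoffs: 671, 703.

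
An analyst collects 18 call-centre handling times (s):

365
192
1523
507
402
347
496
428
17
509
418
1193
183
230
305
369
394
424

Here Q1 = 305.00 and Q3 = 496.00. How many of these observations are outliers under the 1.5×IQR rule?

IQR = 191.00; fences at 305.00 − 286.50 = 18.50 and 496.00 + 286.50 = 782.50.
Outside the cutoffs: 17, 1193, 1523.

3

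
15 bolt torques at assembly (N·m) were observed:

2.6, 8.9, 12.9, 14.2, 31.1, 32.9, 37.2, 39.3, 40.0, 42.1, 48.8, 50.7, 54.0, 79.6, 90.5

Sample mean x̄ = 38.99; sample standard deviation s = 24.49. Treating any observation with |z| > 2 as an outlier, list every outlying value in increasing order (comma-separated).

Cutoffs at x̄ ± 2s: 38.99 ± 2·24.49 = [-9.99, 87.97].
90.5: z = 2.10, |z| > 2 → outlier.
Every other value lies within [-9.99, 87.97].

90.5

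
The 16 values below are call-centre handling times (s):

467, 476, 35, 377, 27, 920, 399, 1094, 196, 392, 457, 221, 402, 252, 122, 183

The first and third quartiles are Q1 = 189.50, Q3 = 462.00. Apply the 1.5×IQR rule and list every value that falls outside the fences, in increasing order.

IQR = Q3 − Q1 = 462.00 − 189.50 = 272.50.
Lower fence = Q1 − 1.5·IQR = 189.50 − 408.75 = -219.25.
Upper fence = Q3 + 1.5·IQR = 462.00 + 408.75 = 870.75.
920 > 870.75 → outlier.
1094 > 870.75 → outlier.
All remaining values lie within [-219.25, 870.75].

920, 1094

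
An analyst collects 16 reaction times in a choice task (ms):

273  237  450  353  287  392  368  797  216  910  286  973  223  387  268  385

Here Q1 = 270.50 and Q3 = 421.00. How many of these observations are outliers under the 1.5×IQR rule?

IQR = 150.50; fences at 270.50 − 225.75 = 44.75 and 421.00 + 225.75 = 646.75.
Outside the cutoffs: 797, 910, 973.

3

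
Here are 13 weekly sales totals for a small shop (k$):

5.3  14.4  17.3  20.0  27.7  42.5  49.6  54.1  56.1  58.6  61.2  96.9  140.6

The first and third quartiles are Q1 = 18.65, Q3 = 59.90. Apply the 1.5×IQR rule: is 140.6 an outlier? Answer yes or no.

yes

IQR = Q3 − Q1 = 59.90 − 18.65 = 41.25.
Lower fence = Q1 − 1.5·IQR = 18.65 − 61.875 = -43.225.
Upper fence = Q3 + 1.5·IQR = 59.90 + 61.875 = 121.775.
140.6 lies above the upper fence.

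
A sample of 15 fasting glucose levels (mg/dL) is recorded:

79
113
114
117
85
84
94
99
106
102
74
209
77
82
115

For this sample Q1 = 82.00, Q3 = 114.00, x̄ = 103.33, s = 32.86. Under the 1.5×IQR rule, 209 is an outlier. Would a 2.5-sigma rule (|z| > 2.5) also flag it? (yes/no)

z = (209 − 103.33) / 32.86 = 3.22.
|z| = 3.22 > 2.5.

yes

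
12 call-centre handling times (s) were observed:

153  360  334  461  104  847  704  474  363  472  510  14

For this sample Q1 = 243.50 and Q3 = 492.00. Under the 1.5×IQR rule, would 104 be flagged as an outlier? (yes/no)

no

IQR = Q3 − Q1 = 492.00 − 243.50 = 248.50.
Lower fence = Q1 − 1.5·IQR = 243.50 − 372.75 = -129.25.
Upper fence = Q3 + 1.5·IQR = 492.00 + 372.75 = 864.75.
104 lies within [-129.25, 864.75].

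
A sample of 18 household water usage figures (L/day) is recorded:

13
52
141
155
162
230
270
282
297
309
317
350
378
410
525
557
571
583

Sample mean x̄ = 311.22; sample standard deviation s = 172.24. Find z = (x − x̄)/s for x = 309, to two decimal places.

z = (309 − 311.22) / 172.24 = -0.01.

-0.01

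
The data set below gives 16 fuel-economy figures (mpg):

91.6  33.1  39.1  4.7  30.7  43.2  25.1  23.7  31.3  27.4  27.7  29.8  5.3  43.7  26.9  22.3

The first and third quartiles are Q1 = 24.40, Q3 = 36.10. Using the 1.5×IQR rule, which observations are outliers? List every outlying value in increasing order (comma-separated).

IQR = Q3 − Q1 = 36.10 − 24.40 = 11.70.
Lower fence = Q1 − 1.5·IQR = 24.40 − 17.55 = 6.85.
Upper fence = Q3 + 1.5·IQR = 36.10 + 17.55 = 53.65.
4.7 < 6.85 → outlier.
5.3 < 6.85 → outlier.
91.6 > 53.65 → outlier.
All remaining values lie within [6.85, 53.65].

4.7, 5.3, 91.6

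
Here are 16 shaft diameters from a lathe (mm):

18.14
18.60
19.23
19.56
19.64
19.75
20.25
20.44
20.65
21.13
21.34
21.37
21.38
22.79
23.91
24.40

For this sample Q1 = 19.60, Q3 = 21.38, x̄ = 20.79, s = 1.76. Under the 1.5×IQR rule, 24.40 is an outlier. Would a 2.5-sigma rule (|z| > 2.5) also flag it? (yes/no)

no

z = (24.40 − 20.79) / 1.76 = 2.05.
|z| = 2.05 ≤ 2.5.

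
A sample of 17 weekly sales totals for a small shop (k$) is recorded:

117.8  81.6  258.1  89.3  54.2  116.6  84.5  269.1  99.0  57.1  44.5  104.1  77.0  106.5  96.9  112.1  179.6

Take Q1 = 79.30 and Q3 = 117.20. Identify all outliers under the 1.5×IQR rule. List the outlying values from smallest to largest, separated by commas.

IQR = Q3 − Q1 = 117.20 − 79.30 = 37.90.
Lower fence = Q1 − 1.5·IQR = 79.30 − 56.85 = 22.45.
Upper fence = Q3 + 1.5·IQR = 117.20 + 56.85 = 174.05.
179.6 > 174.05 → outlier.
258.1 > 174.05 → outlier.
269.1 > 174.05 → outlier.
All remaining values lie within [22.45, 174.05].

179.6, 258.1, 269.1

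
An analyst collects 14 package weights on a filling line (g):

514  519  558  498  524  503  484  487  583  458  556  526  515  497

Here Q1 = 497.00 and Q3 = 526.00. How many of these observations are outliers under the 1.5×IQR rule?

IQR = 29.00; fences at 497.00 − 43.50 = 453.50 and 526.00 + 43.50 = 569.50.
Outside the cutoffs: 583.

1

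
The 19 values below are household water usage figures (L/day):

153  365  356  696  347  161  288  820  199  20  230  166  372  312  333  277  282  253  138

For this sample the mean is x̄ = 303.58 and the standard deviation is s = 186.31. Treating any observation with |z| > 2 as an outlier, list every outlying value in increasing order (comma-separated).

Cutoffs at x̄ ± 2s: 303.58 ± 2·186.31 = [-69.04, 676.20].
696: z = 2.11, |z| > 2 → outlier.
820: z = 2.77, |z| > 2 → outlier.
Every other value lies within [-69.04, 676.20].

696, 820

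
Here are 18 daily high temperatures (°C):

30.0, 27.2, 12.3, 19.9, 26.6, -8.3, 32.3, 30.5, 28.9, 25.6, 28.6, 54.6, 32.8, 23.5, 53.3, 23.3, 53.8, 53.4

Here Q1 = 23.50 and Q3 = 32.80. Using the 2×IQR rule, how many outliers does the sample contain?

5

IQR = 9.30; fences at 23.50 − 18.60 = 4.90 and 32.80 + 18.60 = 51.40.
Outside the cutoffs: -8.3, 53.3, 53.4, 53.8, 54.6.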